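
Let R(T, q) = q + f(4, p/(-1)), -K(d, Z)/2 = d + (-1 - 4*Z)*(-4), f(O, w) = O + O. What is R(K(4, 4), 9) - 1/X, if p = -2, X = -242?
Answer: 4115/242 ≈ 17.004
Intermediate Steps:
f(O, w) = 2*O
K(d, Z) = -8 - 32*Z - 2*d (K(d, Z) = -2*(d + (-1 - 4*Z)*(-4)) = -2*(d + (4 + 16*Z)) = -2*(4 + d + 16*Z) = -8 - 32*Z - 2*d)
R(T, q) = 8 + q (R(T, q) = q + 2*4 = q + 8 = 8 + q)
R(K(4, 4), 9) - 1/X = (8 + 9) - 1/(-242) = 17 - 1*(-1/242) = 17 + 1/242 = 4115/242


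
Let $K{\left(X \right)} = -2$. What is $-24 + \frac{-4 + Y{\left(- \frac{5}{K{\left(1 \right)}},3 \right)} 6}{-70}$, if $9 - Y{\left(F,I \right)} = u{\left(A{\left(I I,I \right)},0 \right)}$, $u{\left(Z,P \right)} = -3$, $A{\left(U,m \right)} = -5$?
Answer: $- \frac{874}{35} \approx -24.971$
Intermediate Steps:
$Y{\left(F,I \right)} = 12$ ($Y{\left(F,I \right)} = 9 - -3 = 9 + 3 = 12$)
$-24 + \frac{-4 + Y{\left(- \frac{5}{K{\left(1 \right)}},3 \right)} 6}{-70} = -24 + \frac{-4 + 12 \cdot 6}{-70} = -24 - \frac{-4 + 72}{70} = -24 - \frac{34}{35} = - \frac{874}{35}$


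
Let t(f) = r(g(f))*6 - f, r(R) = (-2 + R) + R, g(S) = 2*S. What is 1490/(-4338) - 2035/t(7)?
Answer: -4524920/323181 ≈ -14.001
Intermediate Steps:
r(R) = -2 + 2*R
t(f) = -12 + 23*f (t(f) = (-2 + 2*(2*f))*6 - f = (-2 + 4*f)*6 - f = (-12 + 24*f) - f = -12 + 23*f)
1490/(-4338) - 2035/t(7) = 1490/(-4338) - 2035/(-12 + 23*7) = 1490*(-1/4338) - 2035/(-12 + 161) = -745/2169 - 2035/149 = -4524920/323181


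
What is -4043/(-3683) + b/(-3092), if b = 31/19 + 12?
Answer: 236564267/216368884 ≈ 1.0933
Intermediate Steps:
b = 259/19 (b = 31*(1/19) + 12 = 31/19 + 12 = 259/19 ≈ 13.632)
-4043/(-3683) + b/(-3092) = -4043/(-3683) + (259/19)/(-3092) = -4043*(-1/3683) + (259/19)*(-1/3092) = 4043/3683 - 259/58748 = 236564267/216368884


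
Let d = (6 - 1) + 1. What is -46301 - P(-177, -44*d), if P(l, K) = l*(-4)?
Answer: -47009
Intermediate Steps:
d = 6 (d = 5 + 1 = 6)
P(l, K) = -4*l
-46301 - P(-177, -44*d) = -46301 - (-4)*(-177) = -46301 - 1*708 = -46301 - 708 = -47009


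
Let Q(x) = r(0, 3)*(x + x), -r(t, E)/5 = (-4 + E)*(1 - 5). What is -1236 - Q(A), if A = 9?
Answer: -876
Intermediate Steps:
r(t, E) = -80 + 20*E (r(t, E) = -5*(-4 + E)*(1 - 5) = -5*(-4 + E)*(-4) = -5*(16 - 4*E) = -80 + 20*E)
Q(x) = -40*x (Q(x) = (-80 + 20*3)*(x + x) = (-80 + 60)*(2*x) = -40*x)
-1236 - Q(A) = -1236 - (-40)*9 = -1236 - 1*(-360) = -1236 + 360 = -876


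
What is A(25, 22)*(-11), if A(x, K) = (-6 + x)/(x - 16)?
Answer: -209/9 ≈ -23.222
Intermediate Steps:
A(x, K) = (-6 + x)/(-16 + x)
A(25, 22)*(-11) = ((-6 + 25)/(-16 + 25))*(-11) = (19/9)*(-11) = -209/9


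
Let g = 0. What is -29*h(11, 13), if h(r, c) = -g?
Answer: 0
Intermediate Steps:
h(r, c) = 0 (h(r, c) = -1*0 = 0)
-29*h(11, 13) = -29*0 = 0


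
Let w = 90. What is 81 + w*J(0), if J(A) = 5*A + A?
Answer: 81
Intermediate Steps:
J(A) = 6*A
81 + w*J(0) = 81 + 90*(6*0) = 81 + 90*0 = 81 + 0 = 81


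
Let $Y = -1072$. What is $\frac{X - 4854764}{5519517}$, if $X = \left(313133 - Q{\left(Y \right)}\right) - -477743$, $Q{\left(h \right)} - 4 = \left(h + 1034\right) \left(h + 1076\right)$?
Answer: $- \frac{1354580}{1839839} \approx -0.73625$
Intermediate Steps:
$Q{\left(h \right)} = 4 + \left(1034 + h\right) \left(1076 + h\right)$ ($Q{\left(h \right)} = 4 + \left(h + 1034\right) \left(h + 1076\right) = 4 + \left(1034 + h\right) \left(1076 + h\right)$)
$X = 791024$ ($X = \left(313133 - \left(1112588 + \left(-1072\right)^{2} + 2110 \left(-1072\right)\right)\right) - -477743 = \left(313133 - \left(1112588 + 1149184 - 2261920\right)\right) + 477743 = \left(313133 - -148\right) + 477743 = \left(313133 + 148\right) + 477743 = 313281 + 477743 = 791024$)
$\frac{X - 4854764}{5519517} = \frac{791024 - 4854764}{5519517} = \left(791024 - 4854764\right) \frac{1}{5519517} = \left(-4063740\right) \frac{1}{5519517} = - \frac{1354580}{1839839}$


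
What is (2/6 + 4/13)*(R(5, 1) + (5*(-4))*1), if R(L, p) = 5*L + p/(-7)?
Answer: 850/273 ≈ 3.1136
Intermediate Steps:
R(L, p) = 5*L - p/7
(2/6 + 4/13)*(R(5, 1) + (5*(-4))*1) = (2/6 + 4/13)*((5*5 - ⅐*1) + (5*(-4))*1) = (2*(⅙) + 4*(1/13))*((25 - ⅐) - 20*1) = (⅓ + 4/13)*(174/7 - 20) = (25/39)*(34/7) = 850/273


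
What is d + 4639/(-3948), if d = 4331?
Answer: 17094149/3948 ≈ 4329.8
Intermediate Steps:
d + 4639/(-3948) = 4331 + 4639/(-3948) = 4331 + 4639*(-1/3948) = 4331 - 4639/3948 = 17094149/3948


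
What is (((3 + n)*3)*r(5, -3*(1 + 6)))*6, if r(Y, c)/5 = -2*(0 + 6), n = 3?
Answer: -6480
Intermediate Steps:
r(Y, c) = -60 (r(Y, c) = 5*(-2*(0 + 6)) = 5*(-2*6) = 5*(-12) = -60)
(((3 + n)*3)*r(5, -3*(1 + 6)))*6 = (((3 + 3)*3)*(-60))*6 = ((6*3)*(-60))*6 = (18*(-60))*6 = -1080*6 = -6480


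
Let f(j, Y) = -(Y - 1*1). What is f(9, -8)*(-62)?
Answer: -558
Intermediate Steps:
f(j, Y) = 1 - Y (f(j, Y) = -(Y - 1) = -(-1 + Y) = 1 - Y)
f(9, -8)*(-62) = (1 - 1*(-8))*(-62) = (1 + 8)*(-62) = 9*(-62) = -558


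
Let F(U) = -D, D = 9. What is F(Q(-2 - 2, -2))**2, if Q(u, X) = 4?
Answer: 81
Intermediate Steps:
F(U) = -9 (F(U) = -1*9 = -9)
F(Q(-2 - 2, -2))**2 = (-9)**2 = 81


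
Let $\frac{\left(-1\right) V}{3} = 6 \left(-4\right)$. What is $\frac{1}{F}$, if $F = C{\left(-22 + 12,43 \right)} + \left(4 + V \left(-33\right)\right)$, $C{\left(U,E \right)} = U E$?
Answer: $- \frac{1}{2802} \approx -0.00035689$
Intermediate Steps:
$V = 72$ ($V = - 3 \cdot 6 \left(-4\right) = \left(-3\right) \left(-24\right) = 72$)
$C{\left(U,E \right)} = E U$
$F = -2802$ ($F = 43 \left(-22 + 12\right) + \left(4 + 72 \left(-33\right)\right) = 43 \left(-10\right) + \left(4 - 2376\right) = -430 - 2372 = -2802$)
$\frac{1}{F} = \frac{1}{-2802} = - \frac{1}{2802}$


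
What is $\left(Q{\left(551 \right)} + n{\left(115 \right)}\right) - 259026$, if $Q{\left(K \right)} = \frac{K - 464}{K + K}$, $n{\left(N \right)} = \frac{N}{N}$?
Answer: $- \frac{9842947}{38} \approx -2.5903 \cdot 10^{5}$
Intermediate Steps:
$n{\left(N \right)} = 1$
$Q{\left(K \right)} = \frac{-464 + K}{2 K}$
$\left(Q{\left(551 \right)} + n{\left(115 \right)}\right) - 259026 = \left(\frac{-464 + 551}{2 \cdot 551} + 1\right) - 259026 = \left(\frac{1}{2} \cdot \frac{1}{551} \cdot 87 + 1\right) - 259026 = \left(\frac{3}{38} + 1\right) - 259026 = \frac{41}{38} - 259026 = - \frac{9842947}{38}$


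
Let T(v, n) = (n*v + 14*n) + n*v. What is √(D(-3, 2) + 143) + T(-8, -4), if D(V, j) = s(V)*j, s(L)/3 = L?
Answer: 8 + 5*√5 ≈ 19.180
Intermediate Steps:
s(L) = 3*L
T(v, n) = 14*n + 2*n*v (T(v, n) = (14*n + n*v) + n*v = 14*n + 2*n*v)
D(V, j) = 3*V*j (D(V, j) = (3*V)*j = 3*V*j)
√(D(-3, 2) + 143) + T(-8, -4) = √(3*(-3)*2 + 143) + 2*(-4)*(7 - 8) = √(-18 + 143) + 2*(-4)*(-1) = √125 + 8 = 5*√5 + 8 = 8 + 5*√5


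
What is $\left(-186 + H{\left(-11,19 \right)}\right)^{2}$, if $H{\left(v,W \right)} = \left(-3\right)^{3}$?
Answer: $45369$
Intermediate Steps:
$H{\left(v,W \right)} = -27$
$\left(-186 + H{\left(-11,19 \right)}\right)^{2} = \left(-186 - 27\right)^{2} = \left(-213\right)^{2} = 45369$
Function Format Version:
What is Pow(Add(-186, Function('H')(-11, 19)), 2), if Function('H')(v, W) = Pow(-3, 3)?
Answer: 45369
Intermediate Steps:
Function('H')(v, W) = -27
Pow(Add(-186, Function('H')(-11, 19)), 2) = Pow(Add(-186, -27), 2) = Pow(-213, 2) = 45369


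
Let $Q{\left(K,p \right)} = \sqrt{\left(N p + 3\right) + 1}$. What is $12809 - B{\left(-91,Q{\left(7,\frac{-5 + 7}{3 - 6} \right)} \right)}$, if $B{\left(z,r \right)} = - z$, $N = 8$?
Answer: $12718$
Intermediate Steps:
$Q{\left(K,p \right)} = \sqrt{4 + 8 p}$ ($Q{\left(K,p \right)} = \sqrt{\left(8 p + 3\right) + 1} = \sqrt{\left(3 + 8 p\right) + 1} = \sqrt{4 + 8 p}$)
$12809 - B{\left(-91,Q{\left(7,\frac{-5 + 7}{3 - 6} \right)} \right)} = 12809 - \left(-1\right) \left(-91\right) = 12809 - 91 = 12718$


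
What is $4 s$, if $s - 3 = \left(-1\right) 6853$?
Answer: $-27400$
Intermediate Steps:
$s = -6850$ ($s = 3 - 6853 = -6850$)
$4 s = 4 \left(-6850\right) = -27400$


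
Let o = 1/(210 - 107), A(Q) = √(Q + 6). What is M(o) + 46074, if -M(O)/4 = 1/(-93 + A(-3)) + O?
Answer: 6838441924/148423 + 2*√3/4323 ≈ 46074.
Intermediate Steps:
A(Q) = √(6 + Q)
o = 1/103 ≈ 0.0097087
M(O) = -4*O - 4/(-93 + √3) (M(O) = -4*(1/(-93 + √(6 - 3)) + O) = -4*(1/(-93 + √3) + O) = -4*(O + 1/(-93 + √3)) = -4*O - 4/(-93 + √3))
M(o) + 46074 = (62/1441 - 4*1/103 + 2*√3/4323) + 46074 = (62/1441 - 4/103 + 2*√3/4323) + 46074 = (622/148423 + 2*√3/4323) + 46074 = 6838441924/148423 + 2*√3/4323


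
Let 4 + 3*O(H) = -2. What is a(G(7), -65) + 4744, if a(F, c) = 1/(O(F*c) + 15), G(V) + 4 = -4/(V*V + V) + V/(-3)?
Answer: 61673/13 ≈ 4744.1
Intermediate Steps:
O(H) = -2 (O(H) = -4/3 + (⅓)*(-2) = -4/3 - ⅔ = -2)
G(V) = -4 - 4/(V + V²) - V/3 (G(V) = -4 + (-4/(V*V + V) + V/(-3)) = -4 + (-4/(V² + V) + V*(-⅓)) = -4 + (-4/(V + V²) - V/3) = -4 - 4/(V + V²) - V/3)
a(F, c) = 1/13 (a(F, c) = 1/(-2 + 15) = 1/13)
a(G(7), -65) + 4744 = 1/13 + 4744 = 61673/13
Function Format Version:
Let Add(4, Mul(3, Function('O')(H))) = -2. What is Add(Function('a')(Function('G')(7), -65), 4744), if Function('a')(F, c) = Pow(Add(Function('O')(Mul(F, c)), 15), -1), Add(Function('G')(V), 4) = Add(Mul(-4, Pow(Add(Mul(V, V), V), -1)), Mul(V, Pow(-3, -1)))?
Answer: Rational(61673, 13) ≈ 4744.1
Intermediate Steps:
Function('O')(H) = -2 (Function('O')(H) = Add(Rational(-4, 3), Mul(Rational(1, 3), -2)) = Add(Rational(-4, 3), Rational(-2, 3)) = -2)
Function('G')(V) = Add(-4, Mul(-4, Pow(Add(V, Pow(V, 2)), -1)), Mul(Rational(-1, 3), V)) (Function('G')(V) = Add(-4, Add(Mul(-4, Pow(Add(Mul(V, V), V), -1)), Mul(V, Pow(-3, -1)))) = Add(-4, Add(Mul(-4, Pow(Add(Pow(V, 2), V), -1)), Mul(V, Rational(-1, 3)))) = Add(-4, Add(Mul(-4, Pow(Add(V, Pow(V, 2)), -1)), Mul(Rational(-1, 3), V))) = Add(-4, Mul(-4, Pow(Add(V, Pow(V, 2)), -1)), Mul(Rational(-1, 3), V)))
Function('a')(F, c) = Rational(1, 13) (Function('a')(F, c) = Pow(Add(-2, 15), -1) = Pow(13, -1) = Rational(1, 13))
Add(Function('a')(Function('G')(7), -65), 4744) = Add(Rational(1, 13), 4744) = Rational(61673, 13)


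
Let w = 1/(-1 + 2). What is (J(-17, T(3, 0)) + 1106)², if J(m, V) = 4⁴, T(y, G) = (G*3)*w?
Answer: 1855044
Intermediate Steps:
w = 1 (w = 1/1 = 1)
T(y, G) = 3*G (T(y, G) = (G*3)*1 = (3*G)*1 = 3*G)
J(m, V) = 256
(J(-17, T(3, 0)) + 1106)² = (256 + 1106)² = 1362² = 1855044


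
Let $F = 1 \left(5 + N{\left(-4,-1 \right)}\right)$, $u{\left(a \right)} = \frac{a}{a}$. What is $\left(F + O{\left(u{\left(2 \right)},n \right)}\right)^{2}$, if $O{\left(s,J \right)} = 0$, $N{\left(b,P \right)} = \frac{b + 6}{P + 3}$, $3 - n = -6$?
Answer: $36$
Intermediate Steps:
$n = 9$ ($n = 3 - -6 = 3 + 6 = 9$)
$u{\left(a \right)} = 1$
$N{\left(b,P \right)} = \frac{6 + b}{3 + P}$
$F = 6$ ($F = 1 \left(5 + \frac{6 - 4}{3 - 1}\right) = 1 \left(5 + \frac{1}{2} \cdot 2\right) = 1 \left(5 + 1\right) = 1 \cdot 6 = 6$)
$\left(F + O{\left(u{\left(2 \right)},n \right)}\right)^{2} = \left(6 + 0\right)^{2} = 6^{2} = 36$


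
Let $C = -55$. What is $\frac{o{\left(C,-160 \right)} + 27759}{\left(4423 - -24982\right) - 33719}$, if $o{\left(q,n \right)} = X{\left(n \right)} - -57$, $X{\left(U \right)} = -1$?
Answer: $- \frac{27815}{4314} \approx -6.4476$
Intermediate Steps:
$o{\left(q,n \right)} = 56$ ($o{\left(q,n \right)} = -1 - -57 = -1 + 57 = 56$)
$\frac{o{\left(C,-160 \right)} + 27759}{\left(4423 - -24982\right) - 33719} = \frac{56 + 27759}{\left(4423 - -24982\right) - 33719} = \frac{27815}{\left(4423 + 24982\right) - 33719} = \frac{27815}{29405 - 33719} = \frac{27815}{-4314} = 27815 \left(- \frac{1}{4314}\right) = - \frac{27815}{4314}$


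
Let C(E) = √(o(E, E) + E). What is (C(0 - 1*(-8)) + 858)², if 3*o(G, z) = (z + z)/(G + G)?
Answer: 2208517/3 + 2860*√3 ≈ 7.4113e+5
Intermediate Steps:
o(G, z) = z/(3*G) (o(G, z) = ((z + z)/(G + G))/3 = ((2*z)/((2*G)))/3 = ((2*z)*(1/(2*G)))/3 = (z/G)/3 = z/(3*G))
C(E) = √(⅓ + E) (C(E) = √(E/(3*E) + E) = √(⅓ + E))
(C(0 - 1*(-8)) + 858)² = (√(3 + 9*(0 - 1*(-8)))/3 + 858)² = (√(3 + 9*(0 + 8))/3 + 858)² = (√(3 + 9*8)/3 + 858)² = (√(3 + 72)/3 + 858)² = (√75/3 + 858)² = ((5*√3)/3 + 858)² = (5*√3/3 + 858)² = (858 + 5*√3/3)²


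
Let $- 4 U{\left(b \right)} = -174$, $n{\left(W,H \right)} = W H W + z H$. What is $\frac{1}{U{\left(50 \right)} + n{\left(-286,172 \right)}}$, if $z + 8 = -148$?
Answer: $\frac{2}{28084247} \approx 7.1214 \cdot 10^{-8}$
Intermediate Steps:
$z = -156$ ($z = -8 - 148 = -156$)
$n{\left(W,H \right)} = - 156 H + H W^{2}$ ($n{\left(W,H \right)} = W H W - 156 H = H W W - 156 H = H W^{2} - 156 H = - 156 H + H W^{2}$)
$U{\left(b \right)} = \frac{87}{2}$ ($U{\left(b \right)} = \left(- \frac{1}{4}\right) \left(-174\right) = \frac{87}{2}$)
$\frac{1}{U{\left(50 \right)} + n{\left(-286,172 \right)}} = \frac{1}{\frac{87}{2} + 172 \left(-156 + \left(-286\right)^{2}\right)} = \frac{1}{\frac{87}{2} + 172 \left(-156 + 81796\right)} = \frac{1}{\frac{87}{2} + 172 \cdot 81640} = \frac{1}{\frac{87}{2} + 14042080} = \frac{1}{\frac{28084247}{2}} = \frac{2}{28084247}$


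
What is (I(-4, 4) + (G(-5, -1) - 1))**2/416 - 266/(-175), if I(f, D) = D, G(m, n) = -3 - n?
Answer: 15833/10400 ≈ 1.5224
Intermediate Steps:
(I(-4, 4) + (G(-5, -1) - 1))**2/416 - 266/(-175) = (4 + ((-3 - 1*(-1)) - 1))**2/416 - 266/(-175) = (4 + ((-3 + 1) - 1))**2*(1/416) - 266*(-1/175) = (4 + (-2 - 1))**2*(1/416) + 38/25 = (4 - 3)**2*(1/416) + 38/25 = 1**2*(1/416) + 38/25 = 1*(1/416) + 38/25 = 1/416 + 38/25 = 15833/10400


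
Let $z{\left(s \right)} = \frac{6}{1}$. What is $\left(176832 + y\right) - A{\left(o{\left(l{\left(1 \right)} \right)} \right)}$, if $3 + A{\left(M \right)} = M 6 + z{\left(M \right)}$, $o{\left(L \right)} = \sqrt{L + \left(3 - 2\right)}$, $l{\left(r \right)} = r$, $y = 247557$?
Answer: $424386 - 6 \sqrt{2} \approx 4.2438 \cdot 10^{5}$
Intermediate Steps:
$z{\left(s \right)} = 6$ ($z{\left(s \right)} = 6 \cdot 1 = 6$)
$o{\left(L \right)} = \sqrt{1 + L}$ ($o{\left(L \right)} = \sqrt{L + \left(3 - 2\right)} = \sqrt{L + 1} = \sqrt{1 + L}$)
$A{\left(M \right)} = 3 + 6 M$ ($A{\left(M \right)} = -3 + \left(M 6 + 6\right) = -3 + \left(6 M + 6\right) = -3 + \left(6 + 6 M\right) = 3 + 6 M$)
$\left(176832 + y\right) - A{\left(o{\left(l{\left(1 \right)} \right)} \right)} = \left(176832 + 247557\right) - \left(3 + 6 \sqrt{1 + 1}\right) = 424389 - \left(3 + 6 \sqrt{2}\right) = 424386 - 6 \sqrt{2}$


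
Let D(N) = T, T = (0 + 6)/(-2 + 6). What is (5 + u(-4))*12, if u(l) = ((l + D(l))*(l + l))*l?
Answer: -900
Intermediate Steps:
T = 3/2 (T = 6/4 = 6*(1/4) = 3/2 ≈ 1.5000)
D(N) = 3/2
u(l) = 2*l**2*(3/2 + l) (u(l) = ((l + 3/2)*(l + l))*l = ((3/2 + l)*(2*l))*l = (2*l*(3/2 + l))*l = 2*l**2*(3/2 + l))
(5 + u(-4))*12 = (5 + (-4)**2*(3 + 2*(-4)))*12 = (5 + 16*(3 - 8))*12 = (5 + 16*(-5))*12 = (5 - 80)*12 = -75*12 = -900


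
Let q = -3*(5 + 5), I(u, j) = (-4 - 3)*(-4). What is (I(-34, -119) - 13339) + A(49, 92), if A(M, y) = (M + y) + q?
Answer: -13200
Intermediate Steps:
I(u, j) = 28 (I(u, j) = -7*(-4) = 28)
q = -30 (q = -3*10 = -30)
A(M, y) = -30 + M + y (A(M, y) = (M + y) - 30 = -30 + M + y)
(I(-34, -119) - 13339) + A(49, 92) = (28 - 13339) + (-30 + 49 + 92) = -13311 + 111 = -13200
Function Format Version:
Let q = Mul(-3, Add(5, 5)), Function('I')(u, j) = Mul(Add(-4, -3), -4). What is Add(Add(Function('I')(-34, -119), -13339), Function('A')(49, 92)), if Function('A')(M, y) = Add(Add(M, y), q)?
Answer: -13200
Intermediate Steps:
Function('I')(u, j) = 28 (Function('I')(u, j) = Mul(-7, -4) = 28)
q = -30 (q = Mul(-3, 10) = -30)
Function('A')(M, y) = Add(-30, M, y) (Function('A')(M, y) = Add(Add(M, y), -30) = Add(-30, M, y))
Add(Add(Function('I')(-34, -119), -13339), Function('A')(49, 92)) = Add(Add(28, -13339), Add(-30, 49, 92)) = Add(-13311, 111) = -13200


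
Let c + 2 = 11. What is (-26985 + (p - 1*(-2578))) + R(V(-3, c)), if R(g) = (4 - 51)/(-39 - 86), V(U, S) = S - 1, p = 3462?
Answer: -2618078/125 ≈ -20945.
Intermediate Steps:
c = 9 (c = -2 + 11 = 9)
V(U, S) = -1 + S
R(g) = 47/125 (R(g) = -47/(-125) = -47*(-1/125) = 47/125)
(-26985 + (p - 1*(-2578))) + R(V(-3, c)) = (-26985 + (3462 - 1*(-2578))) + 47/125 = (-26985 + (3462 + 2578)) + 47/125 = (-26985 + 6040) + 47/125 = -20945 + 47/125 = -2618078/125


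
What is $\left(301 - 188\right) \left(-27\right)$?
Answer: $-3051$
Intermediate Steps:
$\left(301 - 188\right) \left(-27\right) = 113 \left(-27\right) = -3051$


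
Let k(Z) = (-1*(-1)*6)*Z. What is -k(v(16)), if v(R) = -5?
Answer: 30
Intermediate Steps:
k(Z) = 6*Z (k(Z) = (1*6)*Z = 6*Z)
-k(v(16)) = -6*(-5) = -1*(-30) = 30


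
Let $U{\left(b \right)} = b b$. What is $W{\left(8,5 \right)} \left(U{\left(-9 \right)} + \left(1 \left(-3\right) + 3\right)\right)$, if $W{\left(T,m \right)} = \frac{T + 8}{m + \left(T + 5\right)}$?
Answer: $72$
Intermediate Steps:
$W{\left(T,m \right)} = \frac{8 + T}{5 + T + m}$ ($W{\left(T,m \right)} = \frac{8 + T}{m + \left(5 + T\right)} = \frac{8 + T}{5 + T + m}$)
$U{\left(b \right)} = b^{2}$
$W{\left(8,5 \right)} \left(U{\left(-9 \right)} + \left(1 \left(-3\right) + 3\right)\right) = \frac{8 + 8}{5 + 8 + 5} \left(\left(-9\right)^{2} + \left(1 \left(-3\right) + 3\right)\right) = \frac{1}{18} \cdot 16 \left(81 + \left(-3 + 3\right)\right) = \frac{1}{18} \cdot 16 \left(81 + 0\right) = \frac{8}{9} \cdot 81 = 72$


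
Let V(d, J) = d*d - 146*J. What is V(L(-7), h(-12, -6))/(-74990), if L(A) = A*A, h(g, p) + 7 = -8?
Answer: -4591/74990 ≈ -0.061221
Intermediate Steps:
h(g, p) = -15 (h(g, p) = -7 - 8 = -15)
L(A) = A²
V(d, J) = d² - 146*J
V(L(-7), h(-12, -6))/(-74990) = (((-7)²)² - 146*(-15))/(-74990) = (49² + 2190)*(-1/74990) = (2401 + 2190)*(-1/74990) = 4591*(-1/74990) = -4591/74990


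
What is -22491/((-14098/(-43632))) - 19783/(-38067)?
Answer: -2668279134655/38333469 ≈ -69607.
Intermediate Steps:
-22491/((-14098/(-43632))) - 19783/(-38067) = -22491/((-14098*(-1/43632))) - 19783*(-1/38067) = -22491/7049/21816 + 19783/38067 = -22491*21816/7049 + 19783/38067 = -70094808/1007 + 19783/38067 = -2668279134655/38333469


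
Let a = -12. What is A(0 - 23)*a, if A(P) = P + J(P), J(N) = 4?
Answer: 228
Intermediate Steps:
A(P) = 4 + P (A(P) = P + 4 = 4 + P)
A(0 - 23)*a = (4 + (0 - 23))*(-12) = (4 - 23)*(-12) = -19*(-12) = 228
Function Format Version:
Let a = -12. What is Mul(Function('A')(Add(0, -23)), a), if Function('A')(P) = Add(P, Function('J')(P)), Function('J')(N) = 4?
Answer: 228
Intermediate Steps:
Function('A')(P) = Add(4, P) (Function('A')(P) = Add(P, 4) = Add(4, P))
Mul(Function('A')(Add(0, -23)), a) = Mul(Add(4, Add(0, -23)), -12) = Mul(Add(4, -23), -12) = Mul(-19, -12) = 228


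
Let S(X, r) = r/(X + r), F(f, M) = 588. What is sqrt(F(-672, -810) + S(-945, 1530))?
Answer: sqrt(99814)/13 ≈ 24.303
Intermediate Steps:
sqrt(F(-672, -810) + S(-945, 1530)) = sqrt(588 + 1530/(-945 + 1530)) = sqrt(588 + 1530/585) = sqrt(588 + 1530*(1/585)) = sqrt(588 + 34/13) = sqrt(7678/13) = sqrt(99814)/13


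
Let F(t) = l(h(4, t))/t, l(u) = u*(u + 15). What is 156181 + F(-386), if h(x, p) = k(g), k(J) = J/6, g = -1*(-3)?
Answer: 241143433/1544 ≈ 1.5618e+5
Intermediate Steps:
g = 3
k(J) = J/6 (k(J) = J*(⅙) = J/6)
h(x, p) = ½ (h(x, p) = (⅙)*3 = ½)
l(u) = u*(15 + u)
F(t) = 31/(4*t) (F(t) = ((15 + ½)/2)/t = ((½)*(31/2))/t = 31/(4*t))
156181 + F(-386) = 156181 + (31/4)/(-386) = 156181 + (31/4)*(-1/386) = 156181 - 31/1544 = 241143433/1544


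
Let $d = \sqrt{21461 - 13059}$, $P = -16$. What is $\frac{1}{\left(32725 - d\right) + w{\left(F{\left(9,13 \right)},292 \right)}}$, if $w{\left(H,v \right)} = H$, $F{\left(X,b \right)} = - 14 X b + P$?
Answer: $\frac{31071}{965398639} + \frac{\sqrt{8402}}{965398639} \approx 3.228 \cdot 10^{-5}$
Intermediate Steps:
$F{\left(X,b \right)} = -16 - 14 X b$ ($F{\left(X,b \right)} = - 14 X b - 16 = -16 - 14 X b$)
$d = \sqrt{8402} \approx 91.662$
$\frac{1}{\left(32725 - d\right) + w{\left(F{\left(9,13 \right)},292 \right)}} = \frac{1}{\left(32725 - \sqrt{8402}\right) - \left(16 + 126 \cdot 13\right)} = \frac{1}{\left(32725 - \sqrt{8402}\right) - 1654} = \frac{1}{31071 - \sqrt{8402}}$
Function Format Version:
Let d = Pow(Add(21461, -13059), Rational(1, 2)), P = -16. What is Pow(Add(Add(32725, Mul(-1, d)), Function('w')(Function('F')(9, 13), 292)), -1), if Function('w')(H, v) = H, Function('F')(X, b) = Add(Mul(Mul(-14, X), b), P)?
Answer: Add(Rational(31071, 965398639), Mul(Rational(1, 965398639), Pow(8402, Rational(1, 2)))) ≈ 3.2280e-5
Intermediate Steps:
Function('F')(X, b) = Add(-16, Mul(-14, X, b)) (Function('F')(X, b) = Add(Mul(Mul(-14, X), b), -16) = Add(Mul(-14, X, b), -16) = Add(-16, Mul(-14, X, b)))
d = Pow(8402, Rational(1, 2)) ≈ 91.662
Pow(Add(Add(32725, Mul(-1, d)), Function('w')(Function('F')(9, 13), 292)), -1) = Pow(Add(Add(32725, Mul(-1, Pow(8402, Rational(1, 2)))), Add(-16, Mul(-14, 9, 13))), -1) = Pow(Add(Add(32725, Mul(-1, Pow(8402, Rational(1, 2)))), Add(-16, -1638)), -1) = Pow(Add(Add(32725, Mul(-1, Pow(8402, Rational(1, 2)))), -1654), -1) = Pow(Add(31071, Mul(-1, Pow(8402, Rational(1, 2)))), -1)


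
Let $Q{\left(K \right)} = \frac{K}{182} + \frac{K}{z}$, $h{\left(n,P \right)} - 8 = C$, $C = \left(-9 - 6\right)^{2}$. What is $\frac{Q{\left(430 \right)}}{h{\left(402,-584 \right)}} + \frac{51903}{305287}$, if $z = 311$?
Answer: $\frac{374614180664}{2013103081171} \approx 0.18609$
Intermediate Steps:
$C = 225$ ($C = \left(-15\right)^{2} = 225$)
$h{\left(n,P \right)} = 233$ ($h{\left(n,P \right)} = 8 + 225 = 233$)
$Q{\left(K \right)} = \frac{493 K}{56602}$ ($Q{\left(K \right)} = \frac{K}{182} + \frac{K}{311} = \frac{493 K}{56602}$)
$\frac{Q{\left(430 \right)}}{h{\left(402,-584 \right)}} + \frac{51903}{305287} = \frac{\frac{493}{56602} \cdot 430}{233} + \frac{51903}{305287} = \frac{105995}{28301} \cdot \frac{1}{233} + 51903 \cdot \frac{1}{305287} = \frac{105995}{6594133} + \frac{51903}{305287} = \frac{374614180664}{2013103081171}$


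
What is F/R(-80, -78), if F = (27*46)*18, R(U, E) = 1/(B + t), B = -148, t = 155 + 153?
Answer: 3576960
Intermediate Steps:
t = 308
R(U, E) = 1/160 (R(U, E) = 1/(-148 + 308) = 1/160)
F = 22356 (F = 1242*18 = 22356)
F/R(-80, -78) = 22356/(1/160) = 22356*160 = 3576960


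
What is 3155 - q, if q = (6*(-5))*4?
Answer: 3275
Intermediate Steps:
q = -120 (q = -30*4 = -120)
3155 - q = 3155 - 1*(-120) = 3155 + 120 = 3275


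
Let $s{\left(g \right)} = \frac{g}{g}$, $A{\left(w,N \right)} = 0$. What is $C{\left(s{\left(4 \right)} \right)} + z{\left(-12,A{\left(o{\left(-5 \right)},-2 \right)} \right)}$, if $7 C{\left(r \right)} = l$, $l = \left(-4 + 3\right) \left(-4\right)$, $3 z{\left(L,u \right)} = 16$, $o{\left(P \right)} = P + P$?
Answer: $\frac{124}{21} \approx 5.9048$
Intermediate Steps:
$o{\left(P \right)} = 2 P$
$z{\left(L,u \right)} = \frac{16}{3}$ ($z{\left(L,u \right)} = \frac{1}{3} \cdot 16 = \frac{16}{3}$)
$s{\left(g \right)} = 1$
$l = 4$ ($l = \left(-1\right) \left(-4\right) = 4$)
$C{\left(r \right)} = \frac{4}{7}$ ($C{\left(r \right)} = \frac{1}{7} \cdot 4 = \frac{4}{7}$)
$C{\left(s{\left(4 \right)} \right)} + z{\left(-12,A{\left(o{\left(-5 \right)},-2 \right)} \right)} = \frac{4}{7} + \frac{16}{3} = \frac{124}{21}$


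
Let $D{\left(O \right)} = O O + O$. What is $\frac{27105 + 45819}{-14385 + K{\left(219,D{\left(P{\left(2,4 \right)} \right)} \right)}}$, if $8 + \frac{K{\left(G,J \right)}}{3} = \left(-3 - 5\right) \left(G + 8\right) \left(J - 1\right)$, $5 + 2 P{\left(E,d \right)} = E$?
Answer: $- \frac{24308}{4349} \approx -5.5893$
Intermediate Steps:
$P{\left(E,d \right)} = - \frac{5}{2} + \frac{E}{2}$
$D{\left(O \right)} = O + O^{2}$ ($D{\left(O \right)} = O^{2} + O = O + O^{2}$)
$K{\left(G,J \right)} = -24 - 24 \left(-1 + J\right) \left(8 + G\right)$ ($K{\left(G,J \right)} = -24 + 3 \left(-3 - 5\right) \left(G + 8\right) \left(J - 1\right) = -24 + 3 \left(- 8 \left(8 + G\right) \left(-1 + J\right)\right) = -24 + 3 \left(- 8 \left(-1 + J\right) \left(8 + G\right)\right) = -24 - 24 \left(-1 + J\right) \left(8 + G\right)$)
$\frac{27105 + 45819}{-14385 + K{\left(219,D{\left(P{\left(2,4 \right)} \right)} \right)}} = \frac{27105 + 45819}{-14385 + \left(168 - 192 \left(- \frac{5}{2} + \frac{1}{2} \cdot 2\right) \left(1 + \left(- \frac{5}{2} + \frac{1}{2} \cdot 2\right)\right) + 24 \cdot 219 - 5256 \left(- \frac{5}{2} + \frac{1}{2} \cdot 2\right) \left(1 + \left(- \frac{5}{2} + \frac{1}{2} \cdot 2\right)\right)\right)} = \frac{72924}{-14385 + \left(168 - 192 \left(- \frac{5}{2} + 1\right) \left(1 + \left(- \frac{5}{2} + 1\right)\right) + 5256 - 5256 \left(- \frac{5}{2} + 1\right) \left(1 + \left(- \frac{5}{2} + 1\right)\right)\right)} = \frac{72924}{-14385 + \left(168 - 192 \left(- \frac{3 \left(1 - \frac{3}{2}\right)}{2}\right) + 5256 - 5256 \left(- \frac{3 \left(1 - \frac{3}{2}\right)}{2}\right)\right)} = \frac{72924}{-14385 + \left(168 - 192 \left(\left(- \frac{3}{2}\right) \left(- \frac{1}{2}\right)\right) + 5256 - 5256 \left(\left(- \frac{3}{2}\right) \left(- \frac{1}{2}\right)\right)\right)} = \frac{72924}{-14385 + \left(168 - 144 + 5256 - 5256 \cdot \frac{3}{4}\right)} = \frac{72924}{-14385 + \left(168 - 144 + 5256 - 3942\right)} = \frac{72924}{-14385 + 1338} = \frac{72924}{-13047} = 72924 \left(- \frac{1}{13047}\right) = - \frac{24308}{4349}$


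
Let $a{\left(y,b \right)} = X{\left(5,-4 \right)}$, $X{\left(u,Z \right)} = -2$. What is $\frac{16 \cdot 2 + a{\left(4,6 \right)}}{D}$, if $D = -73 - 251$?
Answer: $- \frac{5}{54} \approx -0.092593$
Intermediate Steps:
$a{\left(y,b \right)} = -2$
$D = -324$
$\frac{16 \cdot 2 + a{\left(4,6 \right)}}{D} = \frac{16 \cdot 2 - 2}{-324} = \left(32 - 2\right) \left(- \frac{1}{324}\right) = 30 \left(- \frac{1}{324}\right) = - \frac{5}{54}$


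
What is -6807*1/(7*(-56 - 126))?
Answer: 6807/1274 ≈ 5.3430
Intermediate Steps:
-6807*1/(7*(-56 - 126)) = -6807/((-182*7)) = -6807/(-1274) = -6807*(-1/1274) = 6807/1274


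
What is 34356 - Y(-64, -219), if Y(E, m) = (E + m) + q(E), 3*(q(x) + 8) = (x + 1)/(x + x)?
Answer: 4434795/128 ≈ 34647.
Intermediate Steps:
q(x) = -8 + (1 + x)/(6*x) (q(x) = -8 + ((x + 1)/(x + x))/3 = -8 + ((1 + x)/((2*x)))/3 = -8 + ((1 + x)*(1/(2*x)))/3 = -8 + ((1 + x)/(2*x))/3 = -8 + (1 + x)/(6*x))
Y(E, m) = E + m + (1 - 47*E)/(6*E) (Y(E, m) = (E + m) + (1 - 47*E)/(6*E) = E + m + (1 - 47*E)/(6*E))
34356 - Y(-64, -219) = 34356 - (-47/6 - 64 - 219 + (1/6)/(-64)) = 34356 - (-47/6 - 64 - 219 + (1/6)*(-1/64)) = 34356 - (-47/6 - 64 - 219 - 1/384) = 34356 - 1*(-37227/128) = 34356 + 37227/128 = 4434795/128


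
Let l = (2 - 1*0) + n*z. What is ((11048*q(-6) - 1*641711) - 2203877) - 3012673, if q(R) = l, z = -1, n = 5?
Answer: -5891405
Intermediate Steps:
l = -3 (l = (2 - 1*0) + 5*(-1) = (2 + 0) - 5 = 2 - 5 = -3)
q(R) = -3
((11048*q(-6) - 1*641711) - 2203877) - 3012673 = ((11048*(-3) - 1*641711) - 2203877) - 3012673 = ((-33144 - 641711) - 2203877) - 3012673 = (-674855 - 2203877) - 3012673 = -2878732 - 3012673 = -5891405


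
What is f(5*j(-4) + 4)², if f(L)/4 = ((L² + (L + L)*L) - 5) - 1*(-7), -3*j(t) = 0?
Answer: 40000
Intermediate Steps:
j(t) = 0 (j(t) = -⅓*0 = 0)
f(L) = 8 + 12*L² (f(L) = 4*(((L² + (L + L)*L) - 5) - 1*(-7)) = 4*(((L² + (2*L)*L) - 5) + 7) = 4*(((L² + 2*L²) - 5) + 7) = 4*((3*L² - 5) + 7) = 4*((-5 + 3*L²) + 7) = 4*(2 + 3*L²) = 8 + 12*L²)
f(5*j(-4) + 4)² = (8 + 12*(5*0 + 4)²)² = (8 + 12*(0 + 4)²)² = (8 + 12*4²)² = (8 + 12*16)² = (8 + 192)² = 200² = 40000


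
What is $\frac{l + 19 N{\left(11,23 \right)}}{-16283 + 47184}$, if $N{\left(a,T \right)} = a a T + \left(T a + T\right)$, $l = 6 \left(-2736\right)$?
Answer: $\frac{41705}{30901} \approx 1.3496$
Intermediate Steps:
$l = -16416$
$N{\left(a,T \right)} = T + T a + T a^{2}$ ($N{\left(a,T \right)} = a^{2} T + \left(T + T a\right) = T a^{2} + \left(T + T a\right) = T + T a + T a^{2}$)
$\frac{l + 19 N{\left(11,23 \right)}}{-16283 + 47184} = \frac{-16416 + 19 \cdot 23 \left(1 + 11 + 11^{2}\right)}{-16283 + 47184} = \frac{-16416 + 19 \cdot 23 \left(1 + 11 + 121\right)}{30901} = \left(-16416 + 19 \cdot 23 \cdot 133\right) \frac{1}{30901} = \left(-16416 + 19 \cdot 3059\right) \frac{1}{30901} = \left(-16416 + 58121\right) \frac{1}{30901} = 41705 \cdot \frac{1}{30901} = \frac{41705}{30901}$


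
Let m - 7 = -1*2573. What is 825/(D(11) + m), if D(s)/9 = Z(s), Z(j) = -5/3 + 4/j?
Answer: -1815/5671 ≈ -0.32005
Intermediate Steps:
Z(j) = -5/3 + 4/j (Z(j) = -5*⅓ + 4/j = -5/3 + 4/j)
D(s) = -15 + 36/s (D(s) = 9*(-5/3 + 4/s) = -15 + 36/s)
m = -2566 (m = 7 - 1*2573 = 7 - 2573 = -2566)
825/(D(11) + m) = 825/((-15 + 36/11) - 2566) = 825/(-129/11 - 2566) = 825/(-28355/11) = 825*(-11/28355) = -1815/5671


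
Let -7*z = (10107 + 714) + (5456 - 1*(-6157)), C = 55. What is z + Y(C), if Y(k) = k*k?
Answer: -1259/7 ≈ -179.86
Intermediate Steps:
Y(k) = k**2
z = -22434/7 (z = -((10107 + 714) + (5456 - 1*(-6157)))/7 = -(10821 + (5456 + 6157))/7 = -(10821 + 11613)/7 = -1/7*22434 = -22434/7 ≈ -3204.9)
z + Y(C) = -22434/7 + 55**2 = -22434/7 + 3025 = -1259/7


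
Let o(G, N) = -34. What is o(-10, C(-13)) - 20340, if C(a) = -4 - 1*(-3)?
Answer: -20374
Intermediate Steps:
C(a) = -1 (C(a) = -4 + 3 = -1)
o(-10, C(-13)) - 20340 = -34 - 20340 = -20374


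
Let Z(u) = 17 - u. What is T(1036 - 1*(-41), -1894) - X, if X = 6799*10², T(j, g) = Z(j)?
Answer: -680960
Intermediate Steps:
T(j, g) = 17 - j
X = 679900 (X = 6799*100 = 679900)
T(1036 - 1*(-41), -1894) - X = (17 - (1036 - 1*(-41))) - 1*679900 = (17 - (1036 + 41)) - 679900 = (17 - 1*1077) - 679900 = (17 - 1077) - 679900 = -1060 - 679900 = -680960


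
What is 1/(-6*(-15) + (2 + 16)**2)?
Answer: 1/414 ≈ 0.0024155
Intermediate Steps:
1/(-6*(-15) + (2 + 16)**2) = 1/(90 + 18**2) = 1/(90 + 324) = 1/414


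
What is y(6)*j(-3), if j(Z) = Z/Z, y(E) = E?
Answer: 6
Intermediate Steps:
j(Z) = 1
y(6)*j(-3) = 6*1 = 6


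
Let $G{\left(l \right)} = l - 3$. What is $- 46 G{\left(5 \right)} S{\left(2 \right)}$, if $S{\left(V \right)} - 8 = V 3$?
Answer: $-1288$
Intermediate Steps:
$S{\left(V \right)} = 8 + 3 V$ ($S{\left(V \right)} = 8 + V 3 = 8 + 3 V$)
$G{\left(l \right)} = -3 + l$
$- 46 G{\left(5 \right)} S{\left(2 \right)} = - 46 \left(-3 + 5\right) \left(8 + 3 \cdot 2\right) = \left(-46\right) 2 \left(8 + 6\right) = \left(-92\right) 14 = -1288$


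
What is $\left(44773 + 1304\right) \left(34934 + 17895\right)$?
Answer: $2434201833$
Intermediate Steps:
$\left(44773 + 1304\right) \left(34934 + 17895\right) = 46077 \cdot 52829 = 2434201833$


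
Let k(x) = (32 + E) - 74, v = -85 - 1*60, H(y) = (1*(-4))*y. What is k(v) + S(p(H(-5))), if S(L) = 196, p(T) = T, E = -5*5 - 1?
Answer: 128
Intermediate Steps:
E = -26 (E = -25 - 1 = -26)
H(y) = -4*y
v = -145 (v = -85 - 60 = -145)
k(x) = -68 (k(x) = (32 - 26) - 74 = 6 - 74 = -68)
k(v) + S(p(H(-5))) = -68 + 196 = 128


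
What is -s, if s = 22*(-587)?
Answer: 12914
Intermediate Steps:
s = -12914
-s = -1*(-12914) = 12914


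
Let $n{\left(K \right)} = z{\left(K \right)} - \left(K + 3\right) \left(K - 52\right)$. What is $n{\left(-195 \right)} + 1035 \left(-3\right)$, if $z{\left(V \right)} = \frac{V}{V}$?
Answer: $-50528$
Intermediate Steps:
$z{\left(V \right)} = 1$
$n{\left(K \right)} = 1 - \left(-52 + K\right) \left(3 + K\right)$ ($n{\left(K \right)} = 1 - \left(K + 3\right) \left(K - 52\right) = 1 - \left(3 + K\right) \left(-52 + K\right) = 1 - \left(-52 + K\right) \left(3 + K\right)$)
$n{\left(-195 \right)} + 1035 \left(-3\right) = \left(157 - \left(-195\right)^{2} + 49 \left(-195\right)\right) + 1035 \left(-3\right) = \left(157 - 38025 - 9555\right) - 3105 = -47423 - 3105 = -50528$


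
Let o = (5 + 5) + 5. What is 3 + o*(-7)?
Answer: -102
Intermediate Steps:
o = 15 (o = 10 + 5 = 15)
3 + o*(-7) = 3 + 15*(-7) = 3 - 105 = -102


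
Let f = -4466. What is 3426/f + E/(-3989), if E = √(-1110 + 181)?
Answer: -1713/2233 - I*√929/3989 ≈ -0.76713 - 0.0076409*I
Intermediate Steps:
E = I*√929 (E = √(-929) = I*√929 ≈ 30.479*I)
3426/f + E/(-3989) = 3426/(-4466) + (I*√929)/(-3989) = 3426*(-1/4466) + (I*√929)*(-1/3989) = -1713/2233 - I*√929/3989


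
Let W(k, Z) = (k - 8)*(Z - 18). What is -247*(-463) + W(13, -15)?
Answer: 114196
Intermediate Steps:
W(k, Z) = (-18 + Z)*(-8 + k) (W(k, Z) = (-8 + k)*(-18 + Z) = (-18 + Z)*(-8 + k))
-247*(-463) + W(13, -15) = -247*(-463) + (144 - 18*13 - 8*(-15) - 15*13) = 114361 + (144 - 234 + 120 - 195) = 114361 - 165 = 114196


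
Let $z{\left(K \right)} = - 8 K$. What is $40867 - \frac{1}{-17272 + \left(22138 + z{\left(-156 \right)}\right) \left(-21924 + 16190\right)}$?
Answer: $\frac{5480779460733}{134112596} \approx 40867.0$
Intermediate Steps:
$40867 - \frac{1}{-17272 + \left(22138 + z{\left(-156 \right)}\right) \left(-21924 + 16190\right)} = 40867 - \frac{1}{-17272 + \left(22138 - -1248\right) \left(-21924 + 16190\right)} = 40867 - \frac{1}{-17272 + \left(22138 + 1248\right) \left(-5734\right)} = 40867 - \frac{1}{-17272 + 23386 \left(-5734\right)} = 40867 - \frac{1}{-17272 - 134095324} = 40867 - \frac{1}{-134112596} = 40867 - - \frac{1}{134112596} = 40867 + \frac{1}{134112596} = \frac{5480779460733}{134112596}$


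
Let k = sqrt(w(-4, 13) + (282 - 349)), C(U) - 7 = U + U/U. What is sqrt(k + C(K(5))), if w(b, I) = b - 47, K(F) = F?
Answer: sqrt(13 + I*sqrt(118)) ≈ 3.8692 + 1.4038*I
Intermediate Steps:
C(U) = 8 + U (C(U) = 7 + (U + U/U) = 7 + (U + 1) = 7 + (1 + U) = 8 + U)
w(b, I) = -47 + b
k = I*sqrt(118) (k = sqrt((-47 - 4) + (282 - 349)) = sqrt(-51 - 67) = sqrt(-118) = I*sqrt(118) ≈ 10.863*I)
sqrt(k + C(K(5))) = sqrt(I*sqrt(118) + (8 + 5)) = sqrt(I*sqrt(118) + 13) = sqrt(13 + I*sqrt(118))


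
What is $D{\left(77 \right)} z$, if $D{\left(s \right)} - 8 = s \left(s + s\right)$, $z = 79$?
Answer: $937414$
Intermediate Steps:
$D{\left(s \right)} = 8 + 2 s^{2}$ ($D{\left(s \right)} = 8 + s \left(s + s\right) = 8 + s 2 s = 8 + 2 s^{2}$)
$D{\left(77 \right)} z = \left(8 + 2 \cdot 77^{2}\right) 79 = \left(8 + 2 \cdot 5929\right) 79 = \left(8 + 11858\right) 79 = 11866 \cdot 79 = 937414$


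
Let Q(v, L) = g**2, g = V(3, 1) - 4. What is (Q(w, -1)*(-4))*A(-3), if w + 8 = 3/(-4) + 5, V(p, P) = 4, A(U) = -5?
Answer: 0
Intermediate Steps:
g = 0 (g = 4 - 4 = 0)
w = -15/4 (w = -8 + (3/(-4) + 5) = -8 + (-1/4*3 + 5) = -8 + (-3/4 + 5) = -8 + 17/4 = -15/4 ≈ -3.7500)
Q(v, L) = 0 (Q(v, L) = 0**2 = 0)
(Q(w, -1)*(-4))*A(-3) = (0*(-4))*(-5) = 0*(-5) = 0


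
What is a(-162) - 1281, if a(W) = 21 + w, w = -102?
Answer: -1362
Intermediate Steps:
a(W) = -81 (a(W) = 21 - 102 = -81)
a(-162) - 1281 = -81 - 1281 = -1362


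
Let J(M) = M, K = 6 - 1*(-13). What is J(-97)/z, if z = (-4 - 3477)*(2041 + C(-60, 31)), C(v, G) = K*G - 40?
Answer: 97/9015790 ≈ 1.0759e-5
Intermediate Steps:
K = 19 (K = 6 + 13 = 19)
C(v, G) = -40 + 19*G (C(v, G) = 19*G - 40 = -40 + 19*G)
z = -9015790 (z = (-4 - 3477)*(2041 + (-40 + 19*31)) = -3481*(2041 + (-40 + 589)) = -3481*(2041 + 549) = -3481*2590 = -9015790)
J(-97)/z = -97/(-9015790) = -97*(-1/9015790) = 97/9015790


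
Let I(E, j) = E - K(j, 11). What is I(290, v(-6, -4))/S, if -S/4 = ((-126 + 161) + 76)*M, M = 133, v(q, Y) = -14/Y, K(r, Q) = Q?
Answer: -93/19684 ≈ -0.0047247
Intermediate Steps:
I(E, j) = -11 + E (I(E, j) = E - 1*11 = E - 11 = -11 + E)
S = -59052 (S = -4*((-126 + 161) + 76)*133 = -4*(35 + 76)*133 = -444*133 = -4*14763 = -59052)
I(290, v(-6, -4))/S = (-11 + 290)/(-59052) = 279*(-1/59052) = -93/19684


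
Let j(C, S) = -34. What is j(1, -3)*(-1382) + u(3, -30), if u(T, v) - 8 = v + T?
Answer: 46969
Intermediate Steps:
u(T, v) = 8 + T + v (u(T, v) = 8 + (v + T) = 8 + (T + v) = 8 + T + v)
j(1, -3)*(-1382) + u(3, -30) = -34*(-1382) + (8 + 3 - 30) = 46988 - 19 = 46969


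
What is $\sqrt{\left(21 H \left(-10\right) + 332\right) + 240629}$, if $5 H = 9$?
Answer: $\sqrt{240583} \approx 490.49$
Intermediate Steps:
$H = \frac{9}{5}$ ($H = \frac{1}{5} \cdot 9 = \frac{9}{5} \approx 1.8$)
$\sqrt{\left(21 H \left(-10\right) + 332\right) + 240629} = \sqrt{\left(21 \cdot \frac{9}{5} \left(-10\right) + 332\right) + 240629} = \sqrt{\left(\frac{189}{5} \left(-10\right) + 332\right) + 240629} = \sqrt{\left(-378 + 332\right) + 240629} = \sqrt{-46 + 240629} = \sqrt{240583}$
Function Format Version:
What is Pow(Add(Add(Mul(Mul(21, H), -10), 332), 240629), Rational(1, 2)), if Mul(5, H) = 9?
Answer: Pow(240583, Rational(1, 2)) ≈ 490.49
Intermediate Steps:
H = Rational(9, 5) (H = Mul(Rational(1, 5), 9) = Rational(9, 5) ≈ 1.8000)
Pow(Add(Add(Mul(Mul(21, H), -10), 332), 240629), Rational(1, 2)) = Pow(Add(Add(Mul(Mul(21, Rational(9, 5)), -10), 332), 240629), Rational(1, 2)) = Pow(Add(Add(Mul(Rational(189, 5), -10), 332), 240629), Rational(1, 2)) = Pow(Add(Add(-378, 332), 240629), Rational(1, 2)) = Pow(Add(-46, 240629), Rational(1, 2)) = Pow(240583, Rational(1, 2))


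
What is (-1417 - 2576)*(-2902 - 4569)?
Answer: 29831703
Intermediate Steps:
(-1417 - 2576)*(-2902 - 4569) = -3993*(-7471) = 29831703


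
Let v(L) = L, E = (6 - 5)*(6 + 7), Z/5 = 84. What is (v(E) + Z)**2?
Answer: 187489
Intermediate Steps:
Z = 420 (Z = 5*84 = 420)
E = 13 (E = 1*13 = 13)
(v(E) + Z)**2 = (13 + 420)**2 = 433**2 = 187489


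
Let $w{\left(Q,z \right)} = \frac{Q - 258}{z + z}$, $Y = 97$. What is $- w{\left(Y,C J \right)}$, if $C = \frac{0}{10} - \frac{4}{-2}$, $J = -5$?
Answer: $- \frac{161}{20} \approx -8.05$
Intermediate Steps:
$C = 2$ ($C = 0 \cdot \frac{1}{10} - -2 = 0 + 2 = 2$)
$w{\left(Q,z \right)} = \frac{-258 + Q}{2 z}$
$- w{\left(Y,C J \right)} = - \frac{-258 + 97}{2 \cdot 2 \left(-5\right)} = - \frac{-161}{2 \left(-10\right)} = - \frac{\left(-1\right) \left(-161\right)}{2 \cdot 10} = \left(-1\right) \frac{161}{20} = - \frac{161}{20}$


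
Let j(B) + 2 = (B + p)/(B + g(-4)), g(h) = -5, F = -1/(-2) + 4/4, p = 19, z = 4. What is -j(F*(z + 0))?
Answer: -23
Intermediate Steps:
F = 3/2 (F = -1*(-1/2) + 4*(1/4) = 1/2 + 1 = 3/2 ≈ 1.5000)
j(B) = -2 + (19 + B)/(-5 + B) (j(B) = -2 + (B + 19)/(B - 5) = -2 + (19 + B)/(-5 + B))
-j(F*(z + 0)) = -(29 - 3*(4 + 0)/2)/(-5 + 3*(4 + 0)/2) = -(29 - 3*4/2)/(-5 + (3/2)*4) = -(29 - 1*6)/(-5 + 6) = -(29 - 6)/1 = -23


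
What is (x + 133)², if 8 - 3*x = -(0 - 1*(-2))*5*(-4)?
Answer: 134689/9 ≈ 14965.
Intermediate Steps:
x = -32/3 (x = 8/3 - (-(0 - 1*(-2))*5)*(-4)/3 = 8/3 - (-(0 + 2)*5)*(-4)/3 = 8/3 - (-2*5)*(-4)/3 = 8/3 - (-1*10)*(-4)/3 = 8/3 - (-10)*(-4)/3 = 8/3 - ⅓*40 = 8/3 - 40/3 = -32/3 ≈ -10.667)
(x + 133)² = (-32/3 + 133)² = (367/3)² = 134689/9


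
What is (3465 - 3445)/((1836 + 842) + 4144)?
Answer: 10/3411 ≈ 0.0029317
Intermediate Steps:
(3465 - 3445)/((1836 + 842) + 4144) = 20/(2678 + 4144) = 20/6822 = 20*(1/6822) = 10/3411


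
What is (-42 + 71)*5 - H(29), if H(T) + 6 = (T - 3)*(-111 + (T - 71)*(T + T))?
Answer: 66373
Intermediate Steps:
H(T) = -6 + (-111 + 2*T*(-71 + T))*(-3 + T) (H(T) = -6 + (T - 3)*(-111 + (T - 71)*(T + T)) = -6 + (-3 + T)*(-111 + (-71 + T)*(2*T)) = -6 + (-3 + T)*(-111 + 2*T*(-71 + T)) = -6 + (-111 + 2*T*(-71 + T))*(-3 + T))
(-42 + 71)*5 - H(29) = (-42 + 71)*5 - (327 - 148*29**2 + 2*29**3 + 315*29) = 29*5 - (327 - 148*841 + 2*24389 + 9135) = 145 - (327 - 124468 + 48778 + 9135) = 145 - 1*(-66228) = 145 + 66228 = 66373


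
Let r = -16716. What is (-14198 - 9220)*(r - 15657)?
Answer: 758110914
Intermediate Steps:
(-14198 - 9220)*(r - 15657) = (-14198 - 9220)*(-16716 - 15657) = -23418*(-32373) = 758110914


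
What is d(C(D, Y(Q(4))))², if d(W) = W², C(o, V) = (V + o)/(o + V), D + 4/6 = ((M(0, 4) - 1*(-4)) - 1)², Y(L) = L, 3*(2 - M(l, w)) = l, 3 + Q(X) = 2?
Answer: 1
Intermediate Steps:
Q(X) = -1 (Q(X) = -3 + 2 = -1)
M(l, w) = 2 - l/3
D = 73/3 (D = -⅔ + (((2 - ⅓*0) - 1*(-4)) - 1)² = -⅔ + (((2 + 0) + 4) - 1)² = -⅔ + ((2 + 4) - 1)² = -⅔ + (6 - 1)² = -⅔ + 5² = -⅔ + 25 = 73/3 ≈ 24.333)
C(o, V) = 1 (C(o, V) = (V + o)/(V + o) = 1)
d(C(D, Y(Q(4))))² = (1²)² = 1² = 1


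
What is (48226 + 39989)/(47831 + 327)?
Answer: 88215/48158 ≈ 1.8318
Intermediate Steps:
(48226 + 39989)/(47831 + 327) = 88215/48158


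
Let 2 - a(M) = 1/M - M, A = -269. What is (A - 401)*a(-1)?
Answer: -1340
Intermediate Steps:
a(M) = 2 + M - 1/M (a(M) = 2 - (1/M - M) = 2 + (M - 1/M) = 2 + M - 1/M)
(A - 401)*a(-1) = (-269 - 401)*(2 - 1 - 1/(-1)) = -670*(2 - 1 - 1*(-1)) = -670*(2 - 1 + 1) = -670*2 = -1340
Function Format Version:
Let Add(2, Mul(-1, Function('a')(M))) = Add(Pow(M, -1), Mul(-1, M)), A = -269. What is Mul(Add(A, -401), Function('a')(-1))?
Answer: -1340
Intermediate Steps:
Function('a')(M) = Add(2, M, Mul(-1, Pow(M, -1))) (Function('a')(M) = Add(2, Mul(-1, Add(Pow(M, -1), Mul(-1, M)))) = Add(2, Add(M, Mul(-1, Pow(M, -1)))) = Add(2, M, Mul(-1, Pow(M, -1))))
Mul(Add(A, -401), Function('a')(-1)) = Mul(Add(-269, -401), Add(2, -1, Mul(-1, Pow(-1, -1)))) = Mul(-670, Add(2, -1, Mul(-1, -1))) = Mul(-670, Add(2, -1, 1)) = Mul(-670, 2) = -1340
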